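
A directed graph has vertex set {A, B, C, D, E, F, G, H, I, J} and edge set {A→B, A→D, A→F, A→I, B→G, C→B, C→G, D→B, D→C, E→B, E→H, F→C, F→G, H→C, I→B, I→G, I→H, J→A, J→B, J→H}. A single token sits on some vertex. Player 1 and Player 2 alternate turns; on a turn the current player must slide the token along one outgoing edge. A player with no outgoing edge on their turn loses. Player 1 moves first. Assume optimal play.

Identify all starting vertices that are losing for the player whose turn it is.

D, G, H

Work bottom-up. With no move the player to move loses. Otherwise the position is W if at least one move leads to an L position for the opponent, and L if every move leads to a W.
Every edge goes from a vertex to one that appears earlier in the order G, B, C, D, H, F, I, E, A, J, so processing vertices in that order labels each vertex after all of its successors.
G: no outgoing edge → L
B: reaches L-position G → W
C: reaches L-position G → W
D: only reaches C(W), B(W), all W → L
H: only reaches C(W), which is W → L
F: reaches L-position G → W
I: reaches L-position H → W
E: reaches L-position H → W
A: reaches L-position D → W
J: reaches L-position H → W
Reading off the rows marked L gives the requested list; there are 3 such vertices.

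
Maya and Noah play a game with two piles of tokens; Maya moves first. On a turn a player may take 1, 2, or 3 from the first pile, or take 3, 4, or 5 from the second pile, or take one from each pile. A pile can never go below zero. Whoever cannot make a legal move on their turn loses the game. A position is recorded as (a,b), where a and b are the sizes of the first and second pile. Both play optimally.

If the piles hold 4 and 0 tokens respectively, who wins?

Work bottom-up. With no move the player to move loses. Otherwise the position is W if at least one move leads to an L position for the opponent, and L if every move leads to a W.
No move ever increases a pile, so every position that can arise here has a ≤ 4 and b ≤ 0; it is enough to label the cells with 0 ≤ a ≤ 4 and 0 ≤ b ≤ 0.
Every move lowers a or b (never raises either), so fill the grid row by row in increasing a, and left to right within a row: each cell's successors are then already labelled.
      b=0
a=0:    L
a=1:    W
a=2:    W
a=3:    W
a=4:    L
Cells with no legal move (terminal, hence L): (0,0).
The remaining L cells, each justified by listing all of its moves:
(4,0): →(3,0)(W), (2,0)(W), (1,0)(W) — all W, so L
Every other cell has at least one move into one of the L cells above, so it is W.
The starting position (4,0) is L: whatever Maya does, the opponent receives a W position.

Noah wins.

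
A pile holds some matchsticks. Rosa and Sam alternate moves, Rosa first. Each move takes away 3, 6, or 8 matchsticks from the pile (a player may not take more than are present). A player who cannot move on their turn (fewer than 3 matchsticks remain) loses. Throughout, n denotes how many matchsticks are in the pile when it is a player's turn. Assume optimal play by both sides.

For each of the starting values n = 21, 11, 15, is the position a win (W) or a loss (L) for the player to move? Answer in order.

21: W, 11: L, 15: W

Classify positions by backward induction: terminal positions (no move available) are L. From any other position, the mover wins iff some move reaches an L.
n=0: no move → L
n=1: no move → L
n=2: no move → L
n=3: can move to 0, which is L ⇒ W
n=4: can move to 1, which is L ⇒ W
n=5: can move to 2, which is L ⇒ W
n=6: can move to 0, which is L ⇒ W
n=7: can move to 1, which is L ⇒ W
n=8: can move to 2, which is L ⇒ W
n=9: can move to 1, which is L ⇒ W
n=10: can move to 2, which is L ⇒ W
n=11: moves to 8(W), 5(W), 3(W); every one is W ⇒ L
n=12: moves to 9(W), 6(W), 4(W); every one is W ⇒ L
n=13: moves to 10(W), 7(W), 5(W); every one is W ⇒ L
n=14: can move to 11, which is L ⇒ W
n=15: can move to 12, which is L ⇒ W
n=16: can move to 13, which is L ⇒ W
n=17: can move to 11, which is L ⇒ W
n=18: can move to 12, which is L ⇒ W
n=19: can move to 13, which is L ⇒ W
n=20: can move to 12, which is L ⇒ W
n=21: can move to 13, which is L ⇒ W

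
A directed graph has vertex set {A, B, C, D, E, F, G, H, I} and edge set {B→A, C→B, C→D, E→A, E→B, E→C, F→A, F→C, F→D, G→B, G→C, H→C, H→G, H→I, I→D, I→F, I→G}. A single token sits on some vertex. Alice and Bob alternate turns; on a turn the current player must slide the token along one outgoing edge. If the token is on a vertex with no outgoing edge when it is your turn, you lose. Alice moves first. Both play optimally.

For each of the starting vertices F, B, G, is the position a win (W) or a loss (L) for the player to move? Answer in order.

Work bottom-up. With no move the player to move loses. Otherwise the position is W if at least one move leads to an L position for the opponent, and L if every move leads to a W.
Every edge goes from a vertex to one that appears earlier in the order A, D, B, C, G, E, F, I, H, so processing vertices in that order labels each vertex after all of its successors.
A: no outgoing edge → L
D: no outgoing edge → L
B: can move to A, which is L ⇒ W
C: can move to D, which is L ⇒ W
G: moves to C(W), B(W); every one is W ⇒ L
E: can move to A, which is L ⇒ W
F: can move to D, which is L ⇒ W
I: can move to G, which is L ⇒ W
H: can move to G, which is L ⇒ W

F: W, B: W, G: L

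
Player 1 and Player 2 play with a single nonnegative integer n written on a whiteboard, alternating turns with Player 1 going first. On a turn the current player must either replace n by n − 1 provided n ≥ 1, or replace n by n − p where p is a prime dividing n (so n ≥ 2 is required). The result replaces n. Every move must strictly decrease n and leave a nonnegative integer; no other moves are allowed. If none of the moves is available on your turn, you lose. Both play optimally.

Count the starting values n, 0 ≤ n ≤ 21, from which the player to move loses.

Build the W/L table. Terminal = L. A non-terminal position is W if it has a move to some L; otherwise it is L.
n=0: no move → L
n=1: →0(L), so W
n=2: →0(L), so W
n=3: →0(L), so W
n=4: →2(W), 3(W) — all W, so L
n=5: →0(L), so W
n=6: →4(L), so W
n=7: →0(L), so W
n=8: →6(W), 7(W) — all W, so L
n=9: →8(L), so W
n=10: →8(L), so W
n=11: →0(L), so W
n=12: →9(W), 10(W), 11(W) — all W, so L
n=13: →0(L), so W
n=14: →12(L), so W
n=15: →12(L), so W
n=16: →14(W), 15(W) — all W, so L
n=17: →0(L), so W
n=18: →16(L), so W
n=19: →0(L), so W
n=20: →15(W), 18(W), 19(W) — all W, so L
n=21: →20(L), so W
L entries with 0 ≤ n ≤ 21: n = 0, 4, 8, 12, 16, 20; that makes 6.

6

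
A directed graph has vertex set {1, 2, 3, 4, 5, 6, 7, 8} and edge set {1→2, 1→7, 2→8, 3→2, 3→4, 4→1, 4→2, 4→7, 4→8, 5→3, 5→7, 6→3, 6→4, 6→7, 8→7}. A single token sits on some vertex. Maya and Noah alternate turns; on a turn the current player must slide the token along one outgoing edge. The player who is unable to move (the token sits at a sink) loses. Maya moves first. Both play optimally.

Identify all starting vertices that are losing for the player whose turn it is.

2, 7

Use the standard recursion: the mover loses at a terminal position; elsewhere, the mover wins exactly when some move hands the opponent an L position.
Every edge goes from a vertex to one that appears earlier in the order 7, 8, 2, 1, 4, 3, 6, 5, so processing vertices in that order labels each vertex after all of its successors.
7: no outgoing edge → L
8: W (go to 7, an L position)
2: L (sole option 8(W) is W)
1: W (go to 2, an L position)
4: W (go to 2, an L position)
3: W (go to 2, an L position)
6: W (go to 7, an L position)
5: W (go to 7, an L position)
The losing starting vertices are exactly the entries labelled L in this table (2 of them).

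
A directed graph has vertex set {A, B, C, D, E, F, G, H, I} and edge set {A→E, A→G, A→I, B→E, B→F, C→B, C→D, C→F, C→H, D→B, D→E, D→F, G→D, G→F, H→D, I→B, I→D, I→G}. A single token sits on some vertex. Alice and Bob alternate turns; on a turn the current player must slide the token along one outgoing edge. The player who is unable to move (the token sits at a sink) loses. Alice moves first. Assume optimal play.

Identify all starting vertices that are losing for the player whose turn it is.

E, F, H, I

Label each position W (a win for the player to move) or L (a loss). A position with no legal move is L; any other position is W exactly when some move reaches an L, and L when every move reaches a W.
Every edge goes from a vertex to one that appears earlier in the order F, E, B, D, G, H, C, I, A, so processing vertices in that order labels each vertex after all of its successors.
F: no outgoing edge → L
E: no outgoing edge → L
B: reaches L-position E → W
D: reaches L-position E → W
G: reaches L-position F → W
H: only reaches D(W), which is W → L
C: reaches L-position H → W
I: only reaches G(W), D(W), B(W), all W → L
A: reaches L-position I → W
The losing starting vertices are exactly the entries labelled L in this table (4 of them).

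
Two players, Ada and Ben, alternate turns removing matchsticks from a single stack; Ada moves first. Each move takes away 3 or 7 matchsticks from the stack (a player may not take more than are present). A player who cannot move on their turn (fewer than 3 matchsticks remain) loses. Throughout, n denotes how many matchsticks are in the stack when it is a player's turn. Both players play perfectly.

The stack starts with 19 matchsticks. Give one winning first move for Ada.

Label each position W (a win for the player to move) or L (a loss). A position with no legal move is L; any other position is W exactly when some move reaches an L, and L when every move reaches a W.
n=0: no move → L
n=1: no move → L
n=2: no move → L
n=3: W (go to 0, an L position)
n=4: W (go to 1, an L position)
n=5: W (go to 2, an L position)
n=6: L (sole option 3(W) is W)
n=7: W (go to 0, an L position)
n=8: W (go to 1, an L position)
n=9: W (go to 6, an L position)
n=10: L (options 7(W), 3(W) are all W)
n=11: L (options 8(W), 4(W) are all W)
n=12: L (options 9(W), 5(W) are all W)
n=13: W (go to 10, an L position)
n=14: W (go to 11, an L position)
n=15: W (go to 12, an L position)
n=16: L (options 13(W), 9(W) are all W)
n=17: W (go to 10, an L position)
n=18: W (go to 11, an L position)
n=19: W (go to 16, an L position)
From 19, the L positions reachable in one move are: 16, 12. Any move reaching one of these is winning.

Remove 3, leaving 16.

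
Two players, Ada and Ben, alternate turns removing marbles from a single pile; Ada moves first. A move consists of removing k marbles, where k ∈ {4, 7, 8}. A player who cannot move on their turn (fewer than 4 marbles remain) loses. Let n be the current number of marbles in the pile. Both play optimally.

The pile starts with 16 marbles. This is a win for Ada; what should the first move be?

Classify positions by backward induction: terminal positions (no move available) are L. From any other position, the mover wins iff some move reaches an L.
n=0: no move → L
n=1: no move → L
n=2: no move → L
n=3: no move → L
n=4: →0(L), so W
n=5: →1(L), so W
n=6: →2(L), so W
n=7: →3(L), so W
n=8: →1(L), so W
n=9: →2(L), so W
n=10: →3(L), so W
n=11: →3(L), so W
n=12: →8(W), 5(W), 4(W) — all W, so L
n=13: →9(W), 6(W), 5(W) — all W, so L
n=14: →10(W), 7(W), 6(W) — all W, so L
n=15: →11(W), 8(W), 7(W) — all W, so L
n=16: →12(L), so W
From 16, the L positions reachable in one move are: 12.

Remove 4, leaving 12.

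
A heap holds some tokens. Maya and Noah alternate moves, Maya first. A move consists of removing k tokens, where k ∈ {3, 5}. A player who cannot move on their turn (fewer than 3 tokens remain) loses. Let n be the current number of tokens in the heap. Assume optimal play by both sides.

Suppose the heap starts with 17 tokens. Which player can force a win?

Compute win/loss labels from the base case upward. A position with no move is L. Any other position is W if it can reach an L in one move, else L.
n=0: no move → L
n=1: no move → L
n=2: no move → L
n=3: →0(L), so W
n=4: →1(L), so W
n=5: →2(L), so W
n=6: →1(L), so W
n=7: →2(L), so W
n=8: →5(W), 3(W) — all W, so L
n=9: →6(W), 4(W) — all W, so L
n=10: →7(W), 5(W) — all W, so L
n=11: →8(L), so W
n=12: →9(L), so W
n=13: →10(L), so W
n=14: →9(L), so W
n=15: →10(L), so W
n=16: →13(W), 11(W) — all W, so L
n=17: →14(W), 12(W) — all W, so L
The starting position 17 is L: whatever Maya does, the opponent receives a W position.

Noah wins.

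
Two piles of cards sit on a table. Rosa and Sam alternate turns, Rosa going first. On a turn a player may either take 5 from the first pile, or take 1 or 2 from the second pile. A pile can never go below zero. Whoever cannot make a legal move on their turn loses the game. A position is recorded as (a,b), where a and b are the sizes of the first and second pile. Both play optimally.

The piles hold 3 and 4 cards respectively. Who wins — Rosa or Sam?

Rosa wins.

Use the standard recursion: the mover loses at a terminal position; elsewhere, the mover wins exactly when some move hands the opponent an L position.
No move ever increases a pile, so every position that can arise here has a ≤ 3 and b ≤ 4; it is enough to label the cells with 0 ≤ a ≤ 3 and 0 ≤ b ≤ 4.
Every move lowers a or b (never raises either), so fill the grid row by row in increasing a, and left to right within a row: each cell's successors are then already labelled.
      b=0  b=1  b=2  b=3  b=4
a=0:    L    W    W    L    W
a=1:    L    W    W    L    W
a=2:    L    W    W    L    W
a=3:    L    W    W    L    W
Cells with no legal move (terminal, hence L): (0,0), (1,0), (2,0), (3,0).
The remaining L cells, each justified by listing all of its moves:
(0,3): only reaches (0,2)(W), (0,1)(W), all W → L
(1,3): only reaches (1,2)(W), (1,1)(W), all W → L
(2,3): only reaches (2,2)(W), (2,1)(W), all W → L
(3,3): only reaches (3,2)(W), (3,1)(W), all W → L
Every other cell has at least one move into one of the L cells above, so it is W.
From (3,4) Rosa can move to (3,3), reaching an L position.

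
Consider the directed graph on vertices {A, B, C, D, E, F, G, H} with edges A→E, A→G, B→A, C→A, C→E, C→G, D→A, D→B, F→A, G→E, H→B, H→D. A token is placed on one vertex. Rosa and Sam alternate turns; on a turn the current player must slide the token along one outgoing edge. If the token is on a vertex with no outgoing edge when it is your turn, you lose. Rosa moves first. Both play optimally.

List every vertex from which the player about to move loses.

Work bottom-up. With no move the player to move loses. Otherwise the position is W if at least one move leads to an L position for the opponent, and L if every move leads to a W.
Every edge goes from a vertex to one that appears earlier in the order E, G, A, B, C, D, H, F, so processing vertices in that order labels each vertex after all of its successors.
E: no outgoing edge → L
G: →E(L), so W
A: →E(L), so W
B: →A(W) only, which is W, so L
C: →E(L), so W
D: →B(L), so W
H: →B(L), so W
F: →A(W) only, which is W, so L
The losing starting vertices are exactly the entries labelled L in this table (3 of them).

B, E, F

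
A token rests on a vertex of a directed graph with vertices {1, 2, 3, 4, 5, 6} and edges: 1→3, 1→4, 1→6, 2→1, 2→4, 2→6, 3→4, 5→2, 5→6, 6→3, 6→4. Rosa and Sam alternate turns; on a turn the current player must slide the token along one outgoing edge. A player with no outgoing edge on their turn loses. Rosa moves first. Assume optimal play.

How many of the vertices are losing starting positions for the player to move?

2

Compute win/loss labels from the base case upward. A position with no move is L. Any other position is W if it can reach an L in one move, else L.
Every edge goes from a vertex to one that appears earlier in the order 4, 3, 6, 1, 2, 5, so processing vertices in that order labels each vertex after all of its successors.
4: no outgoing edge → L
3: can move to 4, which is L ⇒ W
6: can move to 4, which is L ⇒ W
1: can move to 4, which is L ⇒ W
2: can move to 4, which is L ⇒ W
5: moves to 2(W), 6(W); every one is W ⇒ L
The L vertices are 4, 5; that is 2 in all.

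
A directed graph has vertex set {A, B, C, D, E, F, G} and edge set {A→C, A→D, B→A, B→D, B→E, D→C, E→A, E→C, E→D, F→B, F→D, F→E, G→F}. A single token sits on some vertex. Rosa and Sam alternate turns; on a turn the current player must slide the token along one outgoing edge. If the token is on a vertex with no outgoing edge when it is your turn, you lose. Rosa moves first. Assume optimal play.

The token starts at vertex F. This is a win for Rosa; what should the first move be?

Positions with no move are L. A position that does have a move is losing for the player to move precisely when every available move leads to a winning position for the opponent. Fill in the labels:
Every edge goes from a vertex to one that appears earlier in the order C, D, A, E, B, F, G, so processing vertices in that order labels each vertex after all of its successors.
C: no outgoing edge → L
D: reaches L-position C → W
A: reaches L-position C → W
E: reaches L-position C → W
B: only reaches E(W), A(W), D(W), all W → L
F: reaches L-position B → W
G: only reaches F(W), which is W → L
From F, the L positions reachable in one move are: B.

Move to B.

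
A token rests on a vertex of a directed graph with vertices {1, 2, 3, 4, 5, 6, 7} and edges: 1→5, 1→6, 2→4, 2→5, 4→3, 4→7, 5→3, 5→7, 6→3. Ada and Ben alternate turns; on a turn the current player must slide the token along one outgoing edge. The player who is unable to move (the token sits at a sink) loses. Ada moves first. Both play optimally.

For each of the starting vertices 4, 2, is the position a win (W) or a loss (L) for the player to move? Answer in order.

Classify positions by backward induction: terminal positions (no move available) are L. From any other position, the mover wins iff some move reaches an L.
Every edge goes from a vertex to one that appears earlier in the order 3, 7, 6, 4, 5, 1, 2, so processing vertices in that order labels each vertex after all of its successors.
3: no outgoing edge → L
7: no outgoing edge → L
6: →3(L), so W
4: →7(L), so W
5: →7(L), so W
1: →5(W), 6(W) — all W, so L
2: →5(W), 4(W) — all W, so L

4: W, 2: L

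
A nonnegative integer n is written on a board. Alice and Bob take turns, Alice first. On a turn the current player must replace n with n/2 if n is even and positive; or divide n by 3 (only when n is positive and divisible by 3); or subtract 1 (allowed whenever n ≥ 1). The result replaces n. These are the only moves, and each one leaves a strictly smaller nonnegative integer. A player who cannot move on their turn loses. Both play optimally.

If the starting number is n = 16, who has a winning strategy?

Bob wins.

Positions with no move are L. A position that does have a move is losing for the player to move precisely when every available move leads to a winning position for the opponent. Fill in the labels:
n=0: no move → L
n=1: can move to 0, which is L ⇒ W
n=2: the only move is to 1(W), a W ⇒ L
n=3: can move to 2, which is L ⇒ W
n=4: can move to 2, which is L ⇒ W
n=5: the only move is to 4(W), a W ⇒ L
n=6: can move to 2, which is L ⇒ W
n=7: the only move is to 6(W), a W ⇒ L
n=8: can move to 7, which is L ⇒ W
n=9: moves to 3(W), 8(W); every one is W ⇒ L
n=10: can move to 5, which is L ⇒ W
n=11: the only move is to 10(W), a W ⇒ L
n=12: can move to 11, which is L ⇒ W
n=13: the only move is to 12(W), a W ⇒ L
n=14: can move to 7, which is L ⇒ W
n=15: can move to 5, which is L ⇒ W
n=16: moves to 8(W), 15(W); every one is W ⇒ L
The starting position 16 is L: whatever Alice does, the opponent receives a W position.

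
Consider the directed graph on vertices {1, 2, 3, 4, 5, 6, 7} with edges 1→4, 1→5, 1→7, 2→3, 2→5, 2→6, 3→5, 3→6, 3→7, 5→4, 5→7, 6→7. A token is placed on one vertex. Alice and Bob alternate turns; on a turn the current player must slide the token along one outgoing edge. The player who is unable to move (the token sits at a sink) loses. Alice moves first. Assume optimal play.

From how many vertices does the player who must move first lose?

Label each position W (a win for the player to move) or L (a loss). A position with no legal move is L; any other position is W exactly when some move reaches an L, and L when every move reaches a W.
Every edge goes from a vertex to one that appears earlier in the order 4, 7, 5, 1, 6, 3, 2, so processing vertices in that order labels each vertex after all of its successors.
4: no outgoing edge → L
7: no outgoing edge → L
5: →7(L), so W
1: →7(L), so W
6: →7(L), so W
3: →7(L), so W
2: →3(W), 6(W), 5(W) — all W, so L
The L vertices are 2, 4, 7; that is 3 in all.

3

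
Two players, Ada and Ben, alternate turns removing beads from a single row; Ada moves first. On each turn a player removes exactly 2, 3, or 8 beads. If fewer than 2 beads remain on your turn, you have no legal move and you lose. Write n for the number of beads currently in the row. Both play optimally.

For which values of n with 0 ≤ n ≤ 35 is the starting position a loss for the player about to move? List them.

0, 1, 5, 6, 10, 11, 15, 16, 20, 21, 25, 26, 30, 31, 35

Compute win/loss labels from the base case upward. A position with no move is L. Any other position is W if it can reach an L in one move, else L.
n=0: no move → L
n=1: no move → L
n=2: can move to 0, which is L ⇒ W
n=3: can move to 1, which is L ⇒ W
n=4: can move to 1, which is L ⇒ W
n=5: moves to 3(W), 2(W); every one is W ⇒ L
n=6: moves to 4(W), 3(W); every one is W ⇒ L
n=7: can move to 5, which is L ⇒ W
n=8: can move to 6, which is L ⇒ W
n=9: can move to 6, which is L ⇒ W
n=10: moves to 8(W), 7(W), 2(W); every one is W ⇒ L
n=11: moves to 9(W), 8(W), 3(W); every one is W ⇒ L
n=12: can move to 10, which is L ⇒ W
n=13: can move to 11, which is L ⇒ W
n=14: can move to 11, which is L ⇒ W
n=15: moves to 13(W), 12(W), 7(W); every one is W ⇒ L
n=16: moves to 14(W), 13(W), 8(W); every one is W ⇒ L
n=17: can move to 15, which is L ⇒ W
n=18: can move to 16, which is L ⇒ W
n=19: can move to 16, which is L ⇒ W
n=20: moves to 18(W), 17(W), 12(W); every one is W ⇒ L
n=21: moves to 19(W), 18(W), 13(W); every one is W ⇒ L
n=22: can move to 20, which is L ⇒ W
n=23: can move to 21, which is L ⇒ W
n=24: can move to 21, which is L ⇒ W
n=25: moves to 23(W), 22(W), 17(W); every one is W ⇒ L
n=26: moves to 24(W), 23(W), 18(W); every one is W ⇒ L
n=27: can move to 25, which is L ⇒ W
n=28: can move to 26, which is L ⇒ W
n=29: can move to 26, which is L ⇒ W
n=30: moves to 28(W), 27(W), 22(W); every one is W ⇒ L
n=31: moves to 29(W), 28(W), 23(W); every one is W ⇒ L
n=32: can move to 30, which is L ⇒ W
n=33: can move to 31, which is L ⇒ W
n=34: can move to 31, which is L ⇒ W
n=35: moves to 33(W), 32(W), 27(W); every one is W ⇒ L
The losing starting values of n are exactly the entries labelled L in this table (15 of them).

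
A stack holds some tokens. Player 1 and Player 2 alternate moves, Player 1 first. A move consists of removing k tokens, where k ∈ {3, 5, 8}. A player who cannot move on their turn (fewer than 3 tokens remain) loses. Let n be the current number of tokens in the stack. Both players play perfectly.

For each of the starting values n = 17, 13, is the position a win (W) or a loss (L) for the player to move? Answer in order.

17: W, 13: L

Build the W/L table. Terminal = L. A non-terminal position is W if it has a move to some L; otherwise it is L.
n=0: no move → L
n=1: no move → L
n=2: no move → L
n=3: W (go to 0, an L position)
n=4: W (go to 1, an L position)
n=5: W (go to 2, an L position)
n=6: W (go to 1, an L position)
n=7: W (go to 2, an L position)
n=8: W (go to 0, an L position)
n=9: W (go to 1, an L position)
n=10: W (go to 2, an L position)
n=11: L (options 8(W), 6(W), 3(W) are all W)
n=12: L (options 9(W), 7(W), 4(W) are all W)
n=13: L (options 10(W), 8(W), 5(W) are all W)
n=14: W (go to 11, an L position)
n=15: W (go to 12, an L position)
n=16: W (go to 13, an L position)
n=17: W (go to 12, an L position)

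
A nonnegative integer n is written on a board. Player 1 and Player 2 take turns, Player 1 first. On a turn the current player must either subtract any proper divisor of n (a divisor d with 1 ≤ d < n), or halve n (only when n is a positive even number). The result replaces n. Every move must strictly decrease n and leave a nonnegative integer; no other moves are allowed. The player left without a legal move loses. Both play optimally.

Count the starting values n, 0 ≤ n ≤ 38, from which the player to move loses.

Label each position W (a win for the player to move) or L (a loss). A position with no legal move is L; any other position is W exactly when some move reaches an L, and L when every move reaches a W.
n=0: no move → L
n=1: no move → L
n=2: can move to 1, which is L ⇒ W
n=3: the only move is to 2(W), a W ⇒ L
n=4: can move to 3, which is L ⇒ W
n=5: the only move is to 4(W), a W ⇒ L
n=6: can move to 3, which is L ⇒ W
n=7: the only move is to 6(W), a W ⇒ L
n=8: can move to 7, which is L ⇒ W
n=9: moves to 6(W), 8(W); every one is W ⇒ L
n=10: can move to 5, which is L ⇒ W
n=11: the only move is to 10(W), a W ⇒ L
n=12: can move to 9, which is L ⇒ W
n=13: the only move is to 12(W), a W ⇒ L
n=14: can move to 7, which is L ⇒ W
n=15: moves to 10(W), 12(W), 14(W); every one is W ⇒ L
n=16: can move to 15, which is L ⇒ W
n=17: the only move is to 16(W), a W ⇒ L
n=18: can move to 9, which is L ⇒ W
n=19: the only move is to 18(W), a W ⇒ L
n=20: can move to 15, which is L ⇒ W
n=21: moves to 14(W), 18(W), 20(W); every one is W ⇒ L
n=22: can move to 11, which is L ⇒ W
n=23: the only move is to 22(W), a W ⇒ L
n=24: can move to 21, which is L ⇒ W
n=25: moves to 20(W), 24(W); every one is W ⇒ L
n=26: can move to 13, which is L ⇒ W
n=27: moves to 18(W), 24(W), 26(W); every one is W ⇒ L
n=28: can move to 21, which is L ⇒ W
n=29: the only move is to 28(W), a W ⇒ L
n=30: can move to 15, which is L ⇒ W
n=31: the only move is to 30(W), a W ⇒ L
n=32: can move to 31, which is L ⇒ W
n=33: moves to 22(W), 30(W), 32(W); every one is W ⇒ L
n=34: can move to 17, which is L ⇒ W
n=35: moves to 28(W), 30(W), 34(W); every one is W ⇒ L
n=36: can move to 27, which is L ⇒ W
n=37: the only move is to 36(W), a W ⇒ L
n=38: can move to 19, which is L ⇒ W
L entries with 0 ≤ n ≤ 38: n = 0, 1, 3, 5, 7, 9, 11, 13, 15, 17, 19, 21, 23, 25, 27, 29, 31, 33, 35, 37; that makes 20.

20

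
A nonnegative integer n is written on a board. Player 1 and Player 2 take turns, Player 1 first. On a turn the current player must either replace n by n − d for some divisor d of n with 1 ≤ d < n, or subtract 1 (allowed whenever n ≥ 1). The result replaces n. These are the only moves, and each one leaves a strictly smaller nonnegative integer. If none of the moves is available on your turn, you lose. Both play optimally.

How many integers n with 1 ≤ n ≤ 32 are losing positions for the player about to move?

Label each position W (a win for the player to move) or L (a loss). A position with no legal move is L; any other position is W exactly when some move reaches an L, and L when every move reaches a W.
n=0: no move → L
n=1: W (go to 0, an L position)
n=2: L (sole option 1(W) is W)
n=3: W (go to 2, an L position)
n=4: W (go to 2, an L position)
n=5: L (sole option 4(W) is W)
n=6: W (go to 5, an L position)
n=7: L (sole option 6(W) is W)
n=8: W (go to 7, an L position)
n=9: L (options 6(W), 8(W) are all W)
n=10: W (go to 5, an L position)
n=11: L (sole option 10(W) is W)
n=12: W (go to 9, an L position)
n=13: L (sole option 12(W) is W)
n=14: W (go to 7, an L position)
n=15: L (options 10(W), 12(W), 14(W) are all W)
n=16: W (go to 15, an L position)
n=17: L (sole option 16(W) is W)
n=18: W (go to 9, an L position)
n=19: L (sole option 18(W) is W)
n=20: W (go to 15, an L position)
n=21: L (options 14(W), 18(W), 20(W) are all W)
n=22: W (go to 11, an L position)
n=23: L (sole option 22(W) is W)
n=24: W (go to 21, an L position)
n=25: L (options 20(W), 24(W) are all W)
n=26: W (go to 13, an L position)
n=27: L (options 18(W), 24(W), 26(W) are all W)
n=28: W (go to 21, an L position)
n=29: L (sole option 28(W) is W)
n=30: W (go to 15, an L position)
n=31: L (sole option 30(W) is W)
n=32: W (go to 31, an L position)
L entries with 1 ≤ n ≤ 32 (n=0 is outside the asked range and is not counted): n = 2, 5, 7, 9, 11, 13, 15, 17, 19, 21, 23, 25, 27, 29, 31; that makes 15.

15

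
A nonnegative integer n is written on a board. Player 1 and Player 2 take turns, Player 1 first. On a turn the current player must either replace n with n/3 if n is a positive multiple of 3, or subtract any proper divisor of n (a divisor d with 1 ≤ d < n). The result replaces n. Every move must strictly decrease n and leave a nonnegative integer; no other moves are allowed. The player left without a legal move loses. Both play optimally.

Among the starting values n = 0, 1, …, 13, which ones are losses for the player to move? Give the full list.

Label each position W (a win for the player to move) or L (a loss). A position with no legal move is L; any other position is W exactly when some move reaches an L, and L when every move reaches a W.
n=0: no move → L
n=1: no move → L
n=2: →1(L), so W
n=3: →1(L), so W
n=4: →2(W), 3(W) — all W, so L
n=5: →4(L), so W
n=6: →4(L), so W
n=7: →6(W) only, which is W, so L
n=8: →4(L), so W
n=9: →3(W), 6(W), 8(W) — all W, so L
n=10: →9(L), so W
n=11: →10(W) only, which is W, so L
n=12: →4(L), so W
n=13: →12(W) only, which is W, so L
The losing starting values of n are exactly the entries labelled L in this table (7 of them).

0, 1, 4, 7, 9, 11, 13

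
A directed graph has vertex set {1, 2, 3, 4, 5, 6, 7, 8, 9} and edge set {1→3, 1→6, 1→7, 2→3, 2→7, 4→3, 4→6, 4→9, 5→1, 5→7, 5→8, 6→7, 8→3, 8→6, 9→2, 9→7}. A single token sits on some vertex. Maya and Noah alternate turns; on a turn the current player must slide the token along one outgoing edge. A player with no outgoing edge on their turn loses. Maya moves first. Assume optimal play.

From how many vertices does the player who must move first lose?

2

Positions with no move are L. A position that does have a move is losing for the player to move precisely when every available move leads to a winning position for the opponent. Fill in the labels:
Every edge goes from a vertex to one that appears earlier in the order 3, 7, 2, 9, 6, 8, 1, 4, 5, so processing vertices in that order labels each vertex after all of its successors.
3: no outgoing edge → L
7: no outgoing edge → L
2: W (go to 7, an L position)
9: W (go to 7, an L position)
6: W (go to 7, an L position)
8: W (go to 3, an L position)
1: W (go to 7, an L position)
4: W (go to 3, an L position)
5: W (go to 7, an L position)
The L vertices are 3, 7; that is 2 in all.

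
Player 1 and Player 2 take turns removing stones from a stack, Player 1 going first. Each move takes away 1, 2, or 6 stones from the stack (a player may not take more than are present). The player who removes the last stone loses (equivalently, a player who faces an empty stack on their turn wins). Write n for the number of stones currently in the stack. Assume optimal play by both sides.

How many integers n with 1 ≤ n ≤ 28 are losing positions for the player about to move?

Label each position W (a win for the player to move) or L (a loss). A position with no legal move is W; any other position is W exactly when some move reaches an L, and L when every move reaches a W.
n=0: no move; the opponent has just taken the last stone and therefore loses → W
n=1: only reaches 0(W), which is W → L
n=2: reaches L-position 1 → W
n=3: reaches L-position 1 → W
n=4: only reaches 3(W), 2(W), all W → L
n=5: reaches L-position 4 → W
n=6: reaches L-position 4 → W
n=7: reaches L-position 1 → W
n=8: only reaches 7(W), 6(W), 2(W), all W → L
n=9: reaches L-position 8 → W
n=10: reaches L-position 8 → W
n=11: only reaches 10(W), 9(W), 5(W), all W → L
n=12: reaches L-position 11 → W
n=13: reaches L-position 11 → W
n=14: reaches L-position 8 → W
n=15: only reaches 14(W), 13(W), 9(W), all W → L
n=16: reaches L-position 15 → W
n=17: reaches L-position 15 → W
n=18: only reaches 17(W), 16(W), 12(W), all W → L
n=19: reaches L-position 18 → W
n=20: reaches L-position 18 → W
n=21: reaches L-position 15 → W
n=22: only reaches 21(W), 20(W), 16(W), all W → L
n=23: reaches L-position 22 → W
n=24: reaches L-position 22 → W
n=25: only reaches 24(W), 23(W), 19(W), all W → L
n=26: reaches L-position 25 → W
n=27: reaches L-position 25 → W
n=28: reaches L-position 22 → W
L entries with 1 ≤ n ≤ 28 (the range starts at n=1): n = 1, 4, 8, 11, 15, 18, 22, 25; that makes 8.

8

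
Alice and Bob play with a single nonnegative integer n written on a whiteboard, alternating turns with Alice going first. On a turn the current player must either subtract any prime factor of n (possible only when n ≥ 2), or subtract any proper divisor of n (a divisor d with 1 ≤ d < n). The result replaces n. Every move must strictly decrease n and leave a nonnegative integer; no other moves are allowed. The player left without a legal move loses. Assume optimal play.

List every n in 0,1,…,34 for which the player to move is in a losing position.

0, 1, 4, 9, 14, 20, 26, 32

Positions with no move are L. A position that does have a move is losing for the player to move precisely when every available move leads to a winning position for the opponent. Fill in the labels:
n=0: no move → L
n=1: no move → L
n=2: →0(L), so W
n=3: →0(L), so W
n=4: →2(W), 3(W) — all W, so L
n=5: →0(L), so W
n=6: →4(L), so W
n=7: →0(L), so W
n=8: →4(L), so W
n=9: →6(W), 8(W) — all W, so L
n=10: →9(L), so W
n=11: →0(L), so W
n=12: →9(L), so W
n=13: →0(L), so W
n=14: →7(W), 12(W), 13(W) — all W, so L
n=15: →14(L), so W
n=16: →14(L), so W
n=17: →0(L), so W
n=18: →9(L), so W
n=19: →0(L), so W
n=20: →10(W), 15(W), 16(W), 18(W), 19(W) — all W, so L
n=21: →14(L), so W
n=22: →20(L), so W
n=23: →0(L), so W
n=24: →20(L), so W
n=25: →20(L), so W
n=26: →13(W), 24(W), 25(W) — all W, so L
n=27: →26(L), so W
n=28: →14(L), so W
n=29: →0(L), so W
n=30: →20(L), so W
n=31: →0(L), so W
n=32: →16(W), 24(W), 28(W), 30(W), 31(W) — all W, so L
n=33: →32(L), so W
n=34: →32(L), so W
Reading off the rows marked L gives the requested list; there are 8 such values of n.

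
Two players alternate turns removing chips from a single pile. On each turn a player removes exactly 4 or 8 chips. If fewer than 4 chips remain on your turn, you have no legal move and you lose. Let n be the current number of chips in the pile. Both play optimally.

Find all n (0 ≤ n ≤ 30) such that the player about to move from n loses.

0, 1, 2, 3, 12, 13, 14, 15, 24, 25, 26, 27

Label each position W (a win for the player to move) or L (a loss). A position with no legal move is L; any other position is W exactly when some move reaches an L, and L when every move reaches a W.
n=0: no move → L
n=1: no move → L
n=2: no move → L
n=3: no move → L
n=4: can move to 0, which is L ⇒ W
n=5: can move to 1, which is L ⇒ W
n=6: can move to 2, which is L ⇒ W
n=7: can move to 3, which is L ⇒ W
n=8: can move to 0, which is L ⇒ W
n=9: can move to 1, which is L ⇒ W
n=10: can move to 2, which is L ⇒ W
n=11: can move to 3, which is L ⇒ W
n=12: moves to 8(W), 4(W); every one is W ⇒ L
n=13: moves to 9(W), 5(W); every one is W ⇒ L
n=14: moves to 10(W), 6(W); every one is W ⇒ L
n=15: moves to 11(W), 7(W); every one is W ⇒ L
n=16: can move to 12, which is L ⇒ W
n=17: can move to 13, which is L ⇒ W
n=18: can move to 14, which is L ⇒ W
n=19: can move to 15, which is L ⇒ W
n=20: can move to 12, which is L ⇒ W
n=21: can move to 13, which is L ⇒ W
n=22: can move to 14, which is L ⇒ W
n=23: can move to 15, which is L ⇒ W
n=24: moves to 20(W), 16(W); every one is W ⇒ L
n=25: moves to 21(W), 17(W); every one is W ⇒ L
n=26: moves to 22(W), 18(W); every one is W ⇒ L
n=27: moves to 23(W), 19(W); every one is W ⇒ L
n=28: can move to 24, which is L ⇒ W
n=29: can move to 25, which is L ⇒ W
n=30: can move to 26, which is L ⇒ W
The losing starting values of n are exactly the entries labelled L in this table (12 of them).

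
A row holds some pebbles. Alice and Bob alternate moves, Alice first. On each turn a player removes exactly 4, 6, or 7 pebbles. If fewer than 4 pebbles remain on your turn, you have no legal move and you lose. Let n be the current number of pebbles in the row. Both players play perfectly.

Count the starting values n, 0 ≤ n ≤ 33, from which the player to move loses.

13

Label each position W (a win for the player to move) or L (a loss). A position with no legal move is L; any other position is W exactly when some move reaches an L, and L when every move reaches a W.
n=0: no move → L
n=1: no move → L
n=2: no move → L
n=3: no move → L
n=4: can move to 0, which is L ⇒ W
n=5: can move to 1, which is L ⇒ W
n=6: can move to 2, which is L ⇒ W
n=7: can move to 3, which is L ⇒ W
n=8: can move to 2, which is L ⇒ W
n=9: can move to 3, which is L ⇒ W
n=10: can move to 3, which is L ⇒ W
n=11: moves to 7(W), 5(W), 4(W); every one is W ⇒ L
n=12: moves to 8(W), 6(W), 5(W); every one is W ⇒ L
n=13: moves to 9(W), 7(W), 6(W); every one is W ⇒ L
n=14: moves to 10(W), 8(W), 7(W); every one is W ⇒ L
n=15: can move to 11, which is L ⇒ W
n=16: can move to 12, which is L ⇒ W
n=17: can move to 13, which is L ⇒ W
n=18: can move to 14, which is L ⇒ W
n=19: can move to 13, which is L ⇒ W
n=20: can move to 14, which is L ⇒ W
n=21: can move to 14, which is L ⇒ W
n=22: moves to 18(W), 16(W), 15(W); every one is W ⇒ L
n=23: moves to 19(W), 17(W), 16(W); every one is W ⇒ L
n=24: moves to 20(W), 18(W), 17(W); every one is W ⇒ L
n=25: moves to 21(W), 19(W), 18(W); every one is W ⇒ L
n=26: can move to 22, which is L ⇒ W
n=27: can move to 23, which is L ⇒ W
n=28: can move to 24, which is L ⇒ W
n=29: can move to 25, which is L ⇒ W
n=30: can move to 24, which is L ⇒ W
n=31: can move to 25, which is L ⇒ W
n=32: can move to 25, which is L ⇒ W
n=33: moves to 29(W), 27(W), 26(W); every one is W ⇒ L
L entries with 0 ≤ n ≤ 33: n = 0, 1, 2, 3, 11, 12, 13, 14, 22, 23, 24, 25, 33; that makes 13.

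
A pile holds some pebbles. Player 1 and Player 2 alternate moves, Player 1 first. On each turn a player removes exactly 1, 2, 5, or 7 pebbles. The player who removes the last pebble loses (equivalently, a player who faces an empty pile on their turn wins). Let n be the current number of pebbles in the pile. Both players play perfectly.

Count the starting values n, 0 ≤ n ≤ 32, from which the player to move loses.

Use the standard recursion: the mover wins at a terminal position; elsewhere, the mover wins exactly when some move hands the opponent an L position.
n=0: no move; the opponent has just taken the last pebble and therefore loses → W
n=1: the only move is to 0(W), a W ⇒ L
n=2: can move to 1, which is L ⇒ W
n=3: can move to 1, which is L ⇒ W
n=4: moves to 3(W), 2(W); every one is W ⇒ L
n=5: can move to 4, which is L ⇒ W
n=6: can move to 4, which is L ⇒ W
n=7: moves to 6(W), 5(W), 2(W), 0(W); every one is W ⇒ L
n=8: can move to 7, which is L ⇒ W
n=9: can move to 7, which is L ⇒ W
n=10: moves to 9(W), 8(W), 5(W), 3(W); every one is W ⇒ L
n=11: can move to 10, which is L ⇒ W
n=12: can move to 10, which is L ⇒ W
n=13: moves to 12(W), 11(W), 8(W), 6(W); every one is W ⇒ L
n=14: can move to 13, which is L ⇒ W
n=15: can move to 13, which is L ⇒ W
n=16: moves to 15(W), 14(W), 11(W), 9(W); every one is W ⇒ L
n=17: can move to 16, which is L ⇒ W
n=18: can move to 16, which is L ⇒ W
n=19: moves to 18(W), 17(W), 14(W), 12(W); every one is W ⇒ L
n=20: can move to 19, which is L ⇒ W
n=21: can move to 19, which is L ⇒ W
n=22: moves to 21(W), 20(W), 17(W), 15(W); every one is W ⇒ L
n=23: can move to 22, which is L ⇒ W
n=24: can move to 22, which is L ⇒ W
n=25: moves to 24(W), 23(W), 20(W), 18(W); every one is W ⇒ L
n=26: can move to 25, which is L ⇒ W
n=27: can move to 25, which is L ⇒ W
n=28: moves to 27(W), 26(W), 23(W), 21(W); every one is W ⇒ L
n=29: can move to 28, which is L ⇒ W
n=30: can move to 28, which is L ⇒ W
n=31: moves to 30(W), 29(W), 26(W), 24(W); every one is W ⇒ L
n=32: can move to 31, which is L ⇒ W
L entries with 0 ≤ n ≤ 32: n = 1, 4, 7, 10, 13, 16, 19, 22, 25, 28, 31; that makes 11.

11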